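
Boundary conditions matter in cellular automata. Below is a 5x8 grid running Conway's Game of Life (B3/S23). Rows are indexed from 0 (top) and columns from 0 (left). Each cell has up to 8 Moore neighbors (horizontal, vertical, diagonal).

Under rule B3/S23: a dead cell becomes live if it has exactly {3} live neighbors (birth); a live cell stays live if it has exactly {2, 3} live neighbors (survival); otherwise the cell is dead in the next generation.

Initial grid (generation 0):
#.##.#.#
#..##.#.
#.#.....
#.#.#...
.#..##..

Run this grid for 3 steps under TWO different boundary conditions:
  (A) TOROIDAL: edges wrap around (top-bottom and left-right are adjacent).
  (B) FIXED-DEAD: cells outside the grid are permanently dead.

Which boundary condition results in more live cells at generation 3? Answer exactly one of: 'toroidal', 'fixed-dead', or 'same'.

Under TOROIDAL boundary, generation 3:
##.....#
#....#..
##......
....#...
##.###..
Population = 13

Under FIXED-DEAD boundary, generation 3:
.##.....
#.#.....
#.......
#.##....
.###....
Population = 11

Comparison: toroidal=13, fixed-dead=11 -> toroidal

Answer: toroidal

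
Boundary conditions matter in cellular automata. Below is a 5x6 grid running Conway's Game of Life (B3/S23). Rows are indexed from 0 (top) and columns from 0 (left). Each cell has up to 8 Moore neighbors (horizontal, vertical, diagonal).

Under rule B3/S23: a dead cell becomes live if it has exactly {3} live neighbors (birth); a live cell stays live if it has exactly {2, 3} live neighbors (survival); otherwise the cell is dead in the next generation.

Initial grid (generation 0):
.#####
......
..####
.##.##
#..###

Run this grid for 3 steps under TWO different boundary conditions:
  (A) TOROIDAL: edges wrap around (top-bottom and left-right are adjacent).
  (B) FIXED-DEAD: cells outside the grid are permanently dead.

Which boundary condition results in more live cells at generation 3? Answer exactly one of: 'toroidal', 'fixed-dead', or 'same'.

Under TOROIDAL boundary, generation 3:
#.#...
..#..#
###...
#..#..
...#..
Population = 10

Under FIXED-DEAD boundary, generation 3:
..##..
#.....
#.#.#.
#..#..
.###..
Population = 11

Comparison: toroidal=10, fixed-dead=11 -> fixed-dead

Answer: fixed-dead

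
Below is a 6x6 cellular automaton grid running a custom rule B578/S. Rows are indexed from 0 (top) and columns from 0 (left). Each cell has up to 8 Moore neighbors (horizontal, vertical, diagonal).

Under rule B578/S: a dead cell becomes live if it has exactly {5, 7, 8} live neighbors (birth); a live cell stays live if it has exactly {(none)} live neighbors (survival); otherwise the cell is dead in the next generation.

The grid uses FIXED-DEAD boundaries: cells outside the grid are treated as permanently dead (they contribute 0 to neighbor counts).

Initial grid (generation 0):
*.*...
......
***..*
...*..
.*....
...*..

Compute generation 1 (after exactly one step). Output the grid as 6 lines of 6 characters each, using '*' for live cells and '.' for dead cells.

Simulating step by step:
Generation 0 (given above): 9 live cells
Generation 1: 1 live cells
(generation 1 grid is the final answer)

Answer: ......
.*....
......
......
......
......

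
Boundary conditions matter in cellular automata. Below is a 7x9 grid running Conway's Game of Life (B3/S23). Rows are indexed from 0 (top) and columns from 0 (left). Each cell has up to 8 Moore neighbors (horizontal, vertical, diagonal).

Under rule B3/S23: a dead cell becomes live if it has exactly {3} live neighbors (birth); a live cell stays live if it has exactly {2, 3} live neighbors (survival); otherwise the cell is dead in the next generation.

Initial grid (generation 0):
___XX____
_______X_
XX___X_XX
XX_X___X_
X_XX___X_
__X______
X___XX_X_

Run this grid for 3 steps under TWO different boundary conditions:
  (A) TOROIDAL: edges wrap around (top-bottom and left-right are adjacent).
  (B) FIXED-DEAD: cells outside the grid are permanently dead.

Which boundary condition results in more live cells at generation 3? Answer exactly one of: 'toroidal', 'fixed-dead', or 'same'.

Under TOROIDAL boundary, generation 3:
XXXX____X
X___XX__X
_____X__X
XX____X__
__X__X___
_________
_________
Population = 16

Under FIXED-DEAD boundary, generation 3:
_______X_
_XX__XXX_
XXX_XXX_X
______X__
__X______
_________
_________
Population = 15

Comparison: toroidal=16, fixed-dead=15 -> toroidal

Answer: toroidal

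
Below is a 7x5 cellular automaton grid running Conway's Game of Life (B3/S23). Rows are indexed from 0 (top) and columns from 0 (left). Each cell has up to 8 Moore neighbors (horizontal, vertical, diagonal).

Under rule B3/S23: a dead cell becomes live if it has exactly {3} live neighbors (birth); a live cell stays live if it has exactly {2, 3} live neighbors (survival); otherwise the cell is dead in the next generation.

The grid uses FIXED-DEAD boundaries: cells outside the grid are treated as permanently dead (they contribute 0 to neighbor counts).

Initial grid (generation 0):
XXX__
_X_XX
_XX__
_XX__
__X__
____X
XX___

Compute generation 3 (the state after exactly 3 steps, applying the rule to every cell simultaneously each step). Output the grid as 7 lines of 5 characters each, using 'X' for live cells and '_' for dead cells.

Simulating step by step:
Generation 0 (given above): 14 live cells
Generation 1: 11 live cells
XXXX_
___X_
X____
___X_
_XXX_
_X___
_____
Generation 2: 10 live cells
_XXX_
X__X_
_____
_X_X_
_X_X_
_X___
_____
Generation 3: 9 live cells
(generation 3 grid is the final answer)

Answer: _XXX_
_X_X_
__X__
_____
XX___
__X__
_____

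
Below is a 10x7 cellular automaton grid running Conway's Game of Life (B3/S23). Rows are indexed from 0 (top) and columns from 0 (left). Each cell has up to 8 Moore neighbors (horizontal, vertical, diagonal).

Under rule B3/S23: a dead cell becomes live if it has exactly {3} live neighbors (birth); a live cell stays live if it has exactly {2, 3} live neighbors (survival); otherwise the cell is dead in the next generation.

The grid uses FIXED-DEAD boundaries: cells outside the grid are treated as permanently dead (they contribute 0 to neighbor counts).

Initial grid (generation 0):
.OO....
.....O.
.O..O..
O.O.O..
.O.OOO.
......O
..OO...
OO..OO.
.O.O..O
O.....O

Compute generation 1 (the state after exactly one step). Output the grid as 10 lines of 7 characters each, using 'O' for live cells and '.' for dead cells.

Answer: .......
.OO....
.O.OOO.
O.O....
.OOOOO.
.....O.
.OOOOO.
OO..OO.
.OO.O.O
.......

Derivation:
Simulating step by step:
Generation 0 (given above): 24 live cells
Generation 1: 27 live cells
(generation 1 grid is the final answer)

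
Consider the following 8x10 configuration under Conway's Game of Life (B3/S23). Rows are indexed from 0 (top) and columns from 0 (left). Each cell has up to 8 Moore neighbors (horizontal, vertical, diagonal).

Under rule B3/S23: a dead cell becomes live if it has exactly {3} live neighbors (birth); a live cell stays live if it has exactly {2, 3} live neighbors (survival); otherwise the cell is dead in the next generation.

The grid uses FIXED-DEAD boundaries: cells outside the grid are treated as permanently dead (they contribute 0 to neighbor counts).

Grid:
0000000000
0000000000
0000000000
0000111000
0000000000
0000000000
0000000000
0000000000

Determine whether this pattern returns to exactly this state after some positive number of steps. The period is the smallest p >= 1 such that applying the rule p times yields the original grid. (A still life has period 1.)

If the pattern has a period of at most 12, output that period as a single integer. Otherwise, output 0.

Answer: 2

Derivation:
Simulating and comparing each generation to the original:
Gen 0 (original, given above): 3 live cells
Gen 1: 3 live cells, differs from original
Gen 2: 3 live cells, MATCHES original -> period = 2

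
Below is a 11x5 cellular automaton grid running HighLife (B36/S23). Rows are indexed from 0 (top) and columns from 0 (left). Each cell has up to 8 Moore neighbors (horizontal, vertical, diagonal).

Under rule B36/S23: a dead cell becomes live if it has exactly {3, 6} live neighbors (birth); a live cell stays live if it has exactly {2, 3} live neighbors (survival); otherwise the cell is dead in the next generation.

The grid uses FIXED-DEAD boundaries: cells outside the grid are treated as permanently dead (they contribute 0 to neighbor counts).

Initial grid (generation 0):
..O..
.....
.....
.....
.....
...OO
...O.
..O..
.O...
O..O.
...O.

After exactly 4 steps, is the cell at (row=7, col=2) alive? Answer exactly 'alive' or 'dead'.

Simulating step by step:
Generation 0 (given above): 9 live cells
Generation 1: 9 live cells
.....
.....
.....
.....
.....
...OO
..OOO
..O..
.OO..
..O..
.....
Generation 2: 9 live cells
.....
.....
.....
.....
.....
..O.O
..O.O
.....
.OOO.
.OO..
.....
Generation 3: 5 live cells
.....
.....
.....
.....
.....
.....
.....
.O...
.O.O.
.O.O.
.....
Generation 4: 3 live cells
.....
.....
.....
.....
.....
.....
.....
..O..
OO...
.....
.....

Cell (7,2) at generation 4: 1 -> alive

Answer: alive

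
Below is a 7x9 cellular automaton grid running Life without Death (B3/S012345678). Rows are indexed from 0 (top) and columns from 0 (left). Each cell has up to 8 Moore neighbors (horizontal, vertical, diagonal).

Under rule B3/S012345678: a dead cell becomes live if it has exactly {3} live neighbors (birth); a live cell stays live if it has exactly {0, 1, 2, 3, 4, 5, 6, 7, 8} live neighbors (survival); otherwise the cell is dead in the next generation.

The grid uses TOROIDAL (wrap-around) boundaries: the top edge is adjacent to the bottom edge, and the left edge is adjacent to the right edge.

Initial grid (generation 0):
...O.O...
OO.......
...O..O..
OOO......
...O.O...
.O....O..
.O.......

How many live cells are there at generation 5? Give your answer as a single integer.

Simulating step by step:
Generation 0 (given above): 14 live cells
Generation 1: 24 live cells
OOOO.O...
OOO.O....
...O..O..
OOOOO....
O..O.O...
.OO...O..
.OO......
Generation 2: 30 live cells
OOOOOO...
OOO.OO...
...O.OO..
OOOOOO...
O..O.O...
OOOO..O..
.OO......
Generation 3: 34 live cells
OOOOOO...
OOO.OO...
...O.OO..
OOOOOO...
O..O.OO.O
OOOOO.O..
.OO..O...
Generation 4: 41 live cells
OOOOOOO..
OOO.OO...
...O.OO..
OOOOOO.OO
O..O.OOOO
OOOOO.OOO
.OO..OO..
Generation 5: 42 live cells
OOOOOOO..
OOO.OO...
...O.OOO.
OOOOOO.OO
O..O.OOOO
OOOOO.OOO
.OO..OO..
Population at generation 5: 42

Answer: 42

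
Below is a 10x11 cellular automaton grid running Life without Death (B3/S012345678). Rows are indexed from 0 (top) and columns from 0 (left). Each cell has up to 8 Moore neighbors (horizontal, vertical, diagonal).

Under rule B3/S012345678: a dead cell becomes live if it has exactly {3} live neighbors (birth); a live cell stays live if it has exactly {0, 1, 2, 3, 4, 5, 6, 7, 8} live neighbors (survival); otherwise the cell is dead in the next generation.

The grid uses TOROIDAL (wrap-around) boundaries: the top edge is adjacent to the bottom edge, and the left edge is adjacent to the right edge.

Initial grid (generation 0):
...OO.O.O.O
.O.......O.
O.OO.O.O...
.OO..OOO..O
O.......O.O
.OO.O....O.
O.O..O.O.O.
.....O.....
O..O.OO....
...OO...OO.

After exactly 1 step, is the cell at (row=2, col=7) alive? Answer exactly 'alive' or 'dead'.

Simulating step by step:
Generation 0 (given above): 39 live cells
Generation 1: 70 live cells
..OOOOOOO.O
OO...OOOOOO
O.OOOO.OO.O
.OOOOOOOOOO
O..O.OOOO.O
.OOOO....O.
O.OOOOOOOOO
.O...O....O
O..O.OO....
..OOO.O.OOO

Cell (2,7) at generation 1: 1 -> alive

Answer: alive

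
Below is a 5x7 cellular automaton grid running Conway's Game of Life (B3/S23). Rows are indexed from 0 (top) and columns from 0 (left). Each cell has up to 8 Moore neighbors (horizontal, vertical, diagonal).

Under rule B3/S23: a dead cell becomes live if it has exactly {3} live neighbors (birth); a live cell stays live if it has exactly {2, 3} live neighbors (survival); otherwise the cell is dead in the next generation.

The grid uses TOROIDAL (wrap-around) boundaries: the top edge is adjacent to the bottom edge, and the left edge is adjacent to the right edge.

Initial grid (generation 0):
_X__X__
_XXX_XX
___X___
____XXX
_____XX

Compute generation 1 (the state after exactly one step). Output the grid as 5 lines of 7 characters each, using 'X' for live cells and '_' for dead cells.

Simulating step by step:
Generation 0 (given above): 13 live cells
Generation 1: 13 live cells
(generation 1 grid is the final answer)

Answer: _X_XX__
XX_X_X_
X__X___
____X_X
X_____X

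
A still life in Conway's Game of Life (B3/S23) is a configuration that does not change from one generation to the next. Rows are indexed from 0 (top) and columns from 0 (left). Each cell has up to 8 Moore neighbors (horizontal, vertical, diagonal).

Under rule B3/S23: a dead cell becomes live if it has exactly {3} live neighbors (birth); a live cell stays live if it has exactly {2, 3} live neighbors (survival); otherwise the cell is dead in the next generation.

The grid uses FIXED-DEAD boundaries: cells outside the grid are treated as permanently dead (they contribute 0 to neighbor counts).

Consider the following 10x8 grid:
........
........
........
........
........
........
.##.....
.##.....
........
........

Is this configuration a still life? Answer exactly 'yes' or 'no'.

Answer: yes

Derivation:
Compute generation 1 and compare to generation 0 (given above):
Generation 1:
........
........
........
........
........
........
.##.....
.##.....
........
........
The grids are IDENTICAL -> still life.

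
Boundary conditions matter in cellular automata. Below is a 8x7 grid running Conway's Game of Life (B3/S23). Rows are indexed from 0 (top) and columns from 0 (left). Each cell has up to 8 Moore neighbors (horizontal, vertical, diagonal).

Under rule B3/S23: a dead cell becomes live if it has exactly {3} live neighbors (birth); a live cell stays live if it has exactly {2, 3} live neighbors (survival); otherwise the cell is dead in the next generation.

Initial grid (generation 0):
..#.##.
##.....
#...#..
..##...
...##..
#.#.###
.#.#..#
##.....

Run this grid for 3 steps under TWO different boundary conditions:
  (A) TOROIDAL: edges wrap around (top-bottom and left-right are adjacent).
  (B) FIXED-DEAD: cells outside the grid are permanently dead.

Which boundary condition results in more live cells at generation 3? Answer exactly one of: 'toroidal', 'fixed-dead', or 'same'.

Under TOROIDAL boundary, generation 3:
#....##
....###
.#.#.#.
##.....
....###
#.#..##
.....#.
#......
Population = 20

Under FIXED-DEAD boundary, generation 3:
###.#..
#.###..
.##.#..
.##....
.#..#..
##.#...
#......
.####..
Population = 23

Comparison: toroidal=20, fixed-dead=23 -> fixed-dead

Answer: fixed-dead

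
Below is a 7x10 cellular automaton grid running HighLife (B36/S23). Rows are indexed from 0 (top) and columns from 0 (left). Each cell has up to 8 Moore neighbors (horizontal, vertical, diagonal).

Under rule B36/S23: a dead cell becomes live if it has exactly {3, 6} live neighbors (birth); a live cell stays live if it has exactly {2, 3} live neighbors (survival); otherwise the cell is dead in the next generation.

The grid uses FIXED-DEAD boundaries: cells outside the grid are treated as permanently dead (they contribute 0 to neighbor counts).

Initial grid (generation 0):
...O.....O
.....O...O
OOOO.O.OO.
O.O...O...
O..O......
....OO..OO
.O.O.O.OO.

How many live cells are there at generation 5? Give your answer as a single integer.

Simulating step by step:
Generation 0 (given above): 25 live cells
Generation 1: 32 live cells
..........
.O.O..O..O
O.OOOO.OO.
OO..O.OO..
.O.OOO....
..OO.OOOOO
.....OOOOO
Generation 2: 23 live cells
..........
.O.O.OOOO.
O.......O.
O..O.O.OO.
OO....O...
..OOO....O
....OO...O
Generation 3: 27 live cells
......OO..
......OOO.
OOO..O.O.O
O.....OOO.
OO...OOOO.
.OOOO.....
....OO....
Generation 4: 26 live cells
......O.O.
.O...O....
OO...OO.OO
.OO......O
O..OOO..O.
OOOO...O..
..O.OO....
Generation 5: 25 live cells
..........
OO...O..OO
O....OO.OO
..OO..OO.O
OOO.O...O.
O...O.O...
..O.O.....
Population at generation 5: 25

Answer: 25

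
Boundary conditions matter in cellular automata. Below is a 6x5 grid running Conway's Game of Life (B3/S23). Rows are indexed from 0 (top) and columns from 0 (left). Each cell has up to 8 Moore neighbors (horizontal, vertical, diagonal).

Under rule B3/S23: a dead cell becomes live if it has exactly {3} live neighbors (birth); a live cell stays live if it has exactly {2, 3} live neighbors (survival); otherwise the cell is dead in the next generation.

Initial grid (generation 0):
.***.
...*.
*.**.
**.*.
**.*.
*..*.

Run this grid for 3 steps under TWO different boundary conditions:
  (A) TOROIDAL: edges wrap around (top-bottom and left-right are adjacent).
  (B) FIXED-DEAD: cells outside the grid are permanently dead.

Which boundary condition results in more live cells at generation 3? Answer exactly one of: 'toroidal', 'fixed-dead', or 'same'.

Answer: toroidal

Derivation:
Under TOROIDAL boundary, generation 3:
..*.*
*...*
..*.*
..*.*
....*
....*
Population = 10

Under FIXED-DEAD boundary, generation 3:
...*.
...*.
...*.
.....
.*...
.***.
Population = 7

Comparison: toroidal=10, fixed-dead=7 -> toroidal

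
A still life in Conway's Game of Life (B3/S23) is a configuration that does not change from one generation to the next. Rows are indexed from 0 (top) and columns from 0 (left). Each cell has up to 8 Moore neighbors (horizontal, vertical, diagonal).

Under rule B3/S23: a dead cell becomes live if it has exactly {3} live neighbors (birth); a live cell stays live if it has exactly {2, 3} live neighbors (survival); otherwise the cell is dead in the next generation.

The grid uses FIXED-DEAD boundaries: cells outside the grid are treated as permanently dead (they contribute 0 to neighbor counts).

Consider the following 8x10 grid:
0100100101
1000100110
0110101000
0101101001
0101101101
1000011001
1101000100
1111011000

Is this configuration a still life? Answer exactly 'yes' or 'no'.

Compute generation 1 and compare to generation 0 (given above):
Generation 1:
0000000100
1010101110
1110101010
1100001010
1101000101
1001010000
0001000100
1001101000
Cell (0,1) differs: gen0=1 vs gen1=0 -> NOT a still life.

Answer: no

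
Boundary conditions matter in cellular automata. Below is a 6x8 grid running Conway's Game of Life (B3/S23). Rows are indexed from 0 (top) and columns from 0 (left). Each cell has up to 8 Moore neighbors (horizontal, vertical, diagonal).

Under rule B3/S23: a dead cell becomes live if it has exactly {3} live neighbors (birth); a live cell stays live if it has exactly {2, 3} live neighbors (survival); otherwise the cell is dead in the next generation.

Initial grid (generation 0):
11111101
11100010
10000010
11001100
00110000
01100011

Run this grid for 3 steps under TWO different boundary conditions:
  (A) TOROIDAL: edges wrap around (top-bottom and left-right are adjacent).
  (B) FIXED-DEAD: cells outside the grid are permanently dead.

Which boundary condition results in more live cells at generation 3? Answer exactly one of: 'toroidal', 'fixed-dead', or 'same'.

Under TOROIDAL boundary, generation 3:
00001111
00011010
10110100
10100001
01100000
10000000
Population = 17

Under FIXED-DEAD boundary, generation 3:
00011111
00001000
00000011
01000011
10100000
01100000
Population = 15

Comparison: toroidal=17, fixed-dead=15 -> toroidal

Answer: toroidal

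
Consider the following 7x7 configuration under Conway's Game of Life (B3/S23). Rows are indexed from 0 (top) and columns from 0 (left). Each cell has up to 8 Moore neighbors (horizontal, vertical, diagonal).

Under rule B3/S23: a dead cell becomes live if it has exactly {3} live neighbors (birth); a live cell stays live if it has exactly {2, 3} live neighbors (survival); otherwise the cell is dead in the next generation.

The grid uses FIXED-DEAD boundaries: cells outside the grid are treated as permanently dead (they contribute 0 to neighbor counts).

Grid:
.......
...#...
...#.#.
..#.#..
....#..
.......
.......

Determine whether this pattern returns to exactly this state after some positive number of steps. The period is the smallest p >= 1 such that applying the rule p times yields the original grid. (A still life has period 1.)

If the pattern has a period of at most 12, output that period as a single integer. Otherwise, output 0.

Simulating and comparing each generation to the original:
Gen 0 (original, given above): 6 live cells
Gen 1: 6 live cells, differs from original
Gen 2: 6 live cells, MATCHES original -> period = 2

Answer: 2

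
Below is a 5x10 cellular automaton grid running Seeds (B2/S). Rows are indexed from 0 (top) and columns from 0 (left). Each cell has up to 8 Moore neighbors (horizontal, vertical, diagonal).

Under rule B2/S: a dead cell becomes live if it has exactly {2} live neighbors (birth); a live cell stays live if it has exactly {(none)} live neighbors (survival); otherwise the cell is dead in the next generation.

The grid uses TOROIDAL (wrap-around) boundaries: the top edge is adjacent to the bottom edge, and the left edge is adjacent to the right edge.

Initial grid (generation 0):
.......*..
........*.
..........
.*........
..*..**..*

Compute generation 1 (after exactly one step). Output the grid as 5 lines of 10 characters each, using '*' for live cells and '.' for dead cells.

Simulating step by step:
Generation 0 (given above): 7 live cells
Generation 1: 11 live cells
(generation 1 grid is the final answer)

Answer: .....*...*
.......*..
..........
*.*..**...
**.....**.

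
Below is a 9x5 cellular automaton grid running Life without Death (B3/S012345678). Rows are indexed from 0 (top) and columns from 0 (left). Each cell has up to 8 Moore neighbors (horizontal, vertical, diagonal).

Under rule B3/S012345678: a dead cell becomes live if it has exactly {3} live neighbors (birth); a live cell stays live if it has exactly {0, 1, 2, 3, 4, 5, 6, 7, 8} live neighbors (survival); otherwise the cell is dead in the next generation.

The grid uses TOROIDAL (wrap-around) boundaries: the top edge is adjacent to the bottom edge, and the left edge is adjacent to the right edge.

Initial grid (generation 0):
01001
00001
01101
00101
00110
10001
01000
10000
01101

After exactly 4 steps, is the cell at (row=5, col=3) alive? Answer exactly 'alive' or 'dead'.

Simulating step by step:
Generation 0 (given above): 17 live cells
Generation 1: 29 live cells
01101
01101
01101
10101
11110
11111
01001
10100
01111
Generation 2: 29 live cells
01101
01101
01101
10101
11110
11111
01001
10100
01111
Generation 3: 29 live cells
01101
01101
01101
10101
11110
11111
01001
10100
01111
Generation 4: 29 live cells
01101
01101
01101
10101
11110
11111
01001
10100
01111

Cell (5,3) at generation 4: 1 -> alive

Answer: alive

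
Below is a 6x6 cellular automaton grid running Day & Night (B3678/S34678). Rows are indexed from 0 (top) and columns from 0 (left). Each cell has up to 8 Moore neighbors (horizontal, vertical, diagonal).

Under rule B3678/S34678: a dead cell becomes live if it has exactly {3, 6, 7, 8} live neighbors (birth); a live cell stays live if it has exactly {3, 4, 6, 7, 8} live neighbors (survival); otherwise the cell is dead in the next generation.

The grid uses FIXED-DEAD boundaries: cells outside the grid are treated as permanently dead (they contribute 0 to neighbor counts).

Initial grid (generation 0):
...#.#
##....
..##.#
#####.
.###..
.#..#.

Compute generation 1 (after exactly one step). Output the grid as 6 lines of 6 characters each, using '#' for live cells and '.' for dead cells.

Simulating step by step:
Generation 0 (given above): 17 live cells
Generation 1: 8 live cells
(generation 1 grid is the final answer)

Answer: ......
...#..
.#.#..
..###.
..#...
...#..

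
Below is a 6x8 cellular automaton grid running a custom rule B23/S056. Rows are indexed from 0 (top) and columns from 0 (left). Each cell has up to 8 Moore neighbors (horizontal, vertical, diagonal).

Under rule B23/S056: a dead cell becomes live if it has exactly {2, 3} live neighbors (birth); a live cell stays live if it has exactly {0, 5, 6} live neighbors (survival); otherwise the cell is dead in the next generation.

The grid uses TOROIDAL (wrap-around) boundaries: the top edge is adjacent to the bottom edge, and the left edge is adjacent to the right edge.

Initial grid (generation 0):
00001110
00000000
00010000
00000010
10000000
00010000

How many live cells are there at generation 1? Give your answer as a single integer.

Simulating step by step:
Generation 0 (given above): 7 live cells
Generation 1: 14 live cells
00010000
00011110
00010000
00000011
10000001
00001111
Population at generation 1: 14

Answer: 14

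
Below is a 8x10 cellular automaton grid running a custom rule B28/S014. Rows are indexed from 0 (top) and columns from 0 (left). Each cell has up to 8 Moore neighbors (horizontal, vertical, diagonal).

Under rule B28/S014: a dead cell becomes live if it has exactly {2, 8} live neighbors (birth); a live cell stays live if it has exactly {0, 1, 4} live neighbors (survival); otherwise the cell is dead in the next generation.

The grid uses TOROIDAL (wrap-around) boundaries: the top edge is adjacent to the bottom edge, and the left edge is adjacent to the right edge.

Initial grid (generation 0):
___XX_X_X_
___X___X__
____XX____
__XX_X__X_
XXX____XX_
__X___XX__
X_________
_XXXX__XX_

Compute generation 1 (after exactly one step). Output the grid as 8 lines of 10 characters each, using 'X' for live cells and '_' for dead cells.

Simulating step by step:
Generation 0 (given above): 27 live cells
Generation 1: 23 live cells
(generation 1 grid is the final answer)

Answer: _X__X____X
__X_____X_
____X__XX_
X_________
XXX_XX_X__
___X______
X___XX___X
X__X__X___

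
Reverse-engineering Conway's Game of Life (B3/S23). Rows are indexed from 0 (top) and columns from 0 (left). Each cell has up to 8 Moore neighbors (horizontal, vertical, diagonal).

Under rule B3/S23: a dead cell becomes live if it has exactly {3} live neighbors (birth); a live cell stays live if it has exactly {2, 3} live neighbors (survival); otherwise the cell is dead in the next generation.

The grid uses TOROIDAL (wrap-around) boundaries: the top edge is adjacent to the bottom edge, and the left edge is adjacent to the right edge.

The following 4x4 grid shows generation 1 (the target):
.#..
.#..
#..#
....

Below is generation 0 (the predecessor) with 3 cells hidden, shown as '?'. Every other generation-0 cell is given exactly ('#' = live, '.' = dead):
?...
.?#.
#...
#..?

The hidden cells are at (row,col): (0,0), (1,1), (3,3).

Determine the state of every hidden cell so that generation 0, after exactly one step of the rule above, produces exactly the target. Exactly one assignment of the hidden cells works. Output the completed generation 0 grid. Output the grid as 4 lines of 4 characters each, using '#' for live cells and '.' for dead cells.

Hidden generation-0 cells (in order): (0,0), (1,1), (3,3).
A hidden cell only influences target cells in its own 3x3 neighborhood. Try each of the 2^3 = 8 assignments, step the completed generation 0 forward once under B3/S23, and compare with the target:
  (0,0)=. (1,1)=. (3,3)=. -> step gives (0,1)='.' but target has '#' -> reject
  (0,0)=. (1,1)=. (3,3)=# -> step gives (0,1)='.' but target has '#' -> reject
  (0,0)=. (1,1)=# (3,3)=. -> step reproduces the target at every cell -> ACCEPT
  (0,0)=. (1,1)=# (3,3)=# -> step gives (0,0)='#' but target has '.' -> reject
  (0,0)=# (1,1)=. (3,3)=. -> step gives (0,3)='#' but target has '.' -> reject
  (0,0)=# (1,1)=. (3,3)=# -> step gives (0,0)='#' but target has '.' -> reject
  (0,0)=# (1,1)=# (3,3)=. -> step gives (0,0)='#' but target has '.' -> reject
  (0,0)=# (1,1)=# (3,3)=# -> step gives (0,0)='#' but target has '.' -> reject
Unique solution: (0,0)=dead, (1,1)=live, (3,3)=dead.
Check: live-neighbor counts of every cell in the completed generation 0:
2322
2212
2423
1202
Applying B3/S23 to generation 0 with these counts gives:
.#..
.#..
#..#
....
which matches the target exactly.

Answer: ....
.##.
#...
#...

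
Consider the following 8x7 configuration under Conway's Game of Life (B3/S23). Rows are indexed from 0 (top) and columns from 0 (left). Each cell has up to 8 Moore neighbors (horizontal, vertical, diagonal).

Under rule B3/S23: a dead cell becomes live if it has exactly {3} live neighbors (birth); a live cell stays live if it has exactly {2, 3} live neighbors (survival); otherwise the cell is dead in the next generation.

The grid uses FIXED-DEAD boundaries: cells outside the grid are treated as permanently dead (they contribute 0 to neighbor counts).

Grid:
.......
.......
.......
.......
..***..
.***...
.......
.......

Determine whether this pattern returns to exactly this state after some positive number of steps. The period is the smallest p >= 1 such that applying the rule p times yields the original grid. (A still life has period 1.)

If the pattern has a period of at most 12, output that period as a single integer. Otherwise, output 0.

Simulating and comparing each generation to the original:
Gen 0 (original, given above): 6 live cells
Gen 1: 6 live cells, differs from original
Gen 2: 6 live cells, MATCHES original -> period = 2

Answer: 2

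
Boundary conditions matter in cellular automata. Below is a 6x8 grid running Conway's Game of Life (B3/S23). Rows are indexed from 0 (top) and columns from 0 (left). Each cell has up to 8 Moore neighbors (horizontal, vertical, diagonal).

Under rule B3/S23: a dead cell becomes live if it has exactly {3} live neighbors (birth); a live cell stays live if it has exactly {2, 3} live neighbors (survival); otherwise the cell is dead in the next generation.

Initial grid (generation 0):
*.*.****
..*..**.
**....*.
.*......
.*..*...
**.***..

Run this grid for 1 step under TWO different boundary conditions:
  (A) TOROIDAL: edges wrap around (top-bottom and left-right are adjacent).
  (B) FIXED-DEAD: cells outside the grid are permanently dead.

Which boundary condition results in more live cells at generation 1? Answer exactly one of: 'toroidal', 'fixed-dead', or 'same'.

Answer: fixed-dead

Derivation:
Under TOROIDAL boundary, generation 1:
*.*.....
..***...
***..***
.**.....
.*.***..
........
Population = 17

Under FIXED-DEAD boundary, generation 1:
.*.**..*
*.***...
***..**.
.**.....
.*.***..
******..
Population = 25

Comparison: toroidal=17, fixed-dead=25 -> fixed-dead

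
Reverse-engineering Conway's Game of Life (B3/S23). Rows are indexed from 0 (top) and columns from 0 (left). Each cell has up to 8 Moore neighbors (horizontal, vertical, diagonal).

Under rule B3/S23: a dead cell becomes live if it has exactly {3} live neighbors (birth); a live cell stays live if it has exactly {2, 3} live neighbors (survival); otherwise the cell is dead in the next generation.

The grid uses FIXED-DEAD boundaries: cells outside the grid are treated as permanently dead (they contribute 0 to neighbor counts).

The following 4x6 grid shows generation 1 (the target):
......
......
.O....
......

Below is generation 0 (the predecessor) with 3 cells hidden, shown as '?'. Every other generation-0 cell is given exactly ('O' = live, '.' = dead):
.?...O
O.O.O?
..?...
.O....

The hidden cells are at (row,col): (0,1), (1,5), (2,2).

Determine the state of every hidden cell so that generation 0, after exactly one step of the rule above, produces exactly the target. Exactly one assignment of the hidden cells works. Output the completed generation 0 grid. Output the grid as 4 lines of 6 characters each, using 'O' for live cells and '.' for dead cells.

Answer: .....O
O.O.O.
......
.O....

Derivation:
Hidden generation-0 cells (in order): (0,1), (1,5), (2,2).
A hidden cell only influences target cells in its own 3x3 neighborhood. Try each of the 2^3 = 8 assignments, step the completed generation 0 forward once under B3/S23, and compare with the target:
  (0,1)=. (1,5)=. (2,2)=. -> step reproduces the target at every cell -> ACCEPT
  (0,1)=. (1,5)=. (2,2)=O -> step gives (1,1)='O' but target has '.' -> reject
  (0,1)=. (1,5)=O (2,2)=. -> step gives (0,4)='O' but target has '.' -> reject
  (0,1)=. (1,5)=O (2,2)=O -> step gives (0,4)='O' but target has '.' -> reject
  (0,1)=O (1,5)=. (2,2)=. -> step gives (0,1)='O' but target has '.' -> reject
  (0,1)=O (1,5)=. (2,2)=O -> step gives (0,1)='O' but target has '.' -> reject
  (0,1)=O (1,5)=O (2,2)=. -> step gives (0,1)='O' but target has '.' -> reject
  (0,1)=O (1,5)=O (2,2)=O -> step gives (0,1)='O' but target has '.' -> reject
Unique solution: (0,1)=dead, (1,5)=dead, (2,2)=dead.
Check: live-neighbor counts of every cell in the completed generation 0:
121221
020212
232211
101000
Applying B3/S23 to generation 0 with these counts gives:
......
......
.O....
......
which matches the target exactly.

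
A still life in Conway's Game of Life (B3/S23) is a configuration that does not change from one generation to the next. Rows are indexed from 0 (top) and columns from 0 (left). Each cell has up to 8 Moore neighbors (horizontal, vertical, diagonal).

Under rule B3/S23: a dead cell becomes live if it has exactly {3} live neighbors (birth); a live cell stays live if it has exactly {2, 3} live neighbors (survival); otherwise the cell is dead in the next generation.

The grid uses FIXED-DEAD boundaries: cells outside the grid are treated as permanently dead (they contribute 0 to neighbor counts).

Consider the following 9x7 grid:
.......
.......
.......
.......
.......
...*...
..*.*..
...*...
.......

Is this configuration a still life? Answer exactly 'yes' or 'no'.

Answer: yes

Derivation:
Compute generation 1 and compare to generation 0 (given above):
Generation 1:
.......
.......
.......
.......
.......
...*...
..*.*..
...*...
.......
The grids are IDENTICAL -> still life.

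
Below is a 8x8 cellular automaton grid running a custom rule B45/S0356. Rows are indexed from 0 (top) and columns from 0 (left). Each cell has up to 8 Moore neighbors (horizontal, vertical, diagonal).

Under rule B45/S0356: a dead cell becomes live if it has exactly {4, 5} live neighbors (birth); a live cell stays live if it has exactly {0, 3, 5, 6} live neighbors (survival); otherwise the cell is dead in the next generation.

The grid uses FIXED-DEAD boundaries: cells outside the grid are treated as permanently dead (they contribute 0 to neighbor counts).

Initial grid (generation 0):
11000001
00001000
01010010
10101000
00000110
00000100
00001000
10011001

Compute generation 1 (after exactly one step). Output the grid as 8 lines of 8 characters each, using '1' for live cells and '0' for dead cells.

Simulating step by step:
Generation 0 (given above): 18 live cells
Generation 1: 9 live cells
(generation 1 grid is the final answer)

Answer: 00000001
00000000
00010010
00000100
00000100
00000100
00001000
10000001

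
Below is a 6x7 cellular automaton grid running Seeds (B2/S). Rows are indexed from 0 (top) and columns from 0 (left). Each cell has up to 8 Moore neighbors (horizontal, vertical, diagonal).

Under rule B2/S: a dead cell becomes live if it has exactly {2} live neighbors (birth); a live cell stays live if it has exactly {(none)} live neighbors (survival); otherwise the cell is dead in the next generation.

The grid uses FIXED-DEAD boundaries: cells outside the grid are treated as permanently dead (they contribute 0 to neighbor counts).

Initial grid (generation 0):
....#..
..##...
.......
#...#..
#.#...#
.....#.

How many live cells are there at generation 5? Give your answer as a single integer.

Answer: 5

Derivation:
Simulating step by step:
Generation 0 (given above): 9 live cells
Generation 1: 11 live cells
..#....
....#..
.##.#..
...#.#.
...##..
.#....#
Generation 2: 8 live cells
...#...
.....#.
.......
.#.....
......#
..####.
Generation 3: 4 live cells
....#..
....#..
.......
.......
.#.....
......#
Generation 4: 4 live cells
...#.#.
...#.#.
.......
.......
.......
.......
Generation 5: 5 live cells
..#...#
..#...#
....#..
.......
.......
.......
Population at generation 5: 5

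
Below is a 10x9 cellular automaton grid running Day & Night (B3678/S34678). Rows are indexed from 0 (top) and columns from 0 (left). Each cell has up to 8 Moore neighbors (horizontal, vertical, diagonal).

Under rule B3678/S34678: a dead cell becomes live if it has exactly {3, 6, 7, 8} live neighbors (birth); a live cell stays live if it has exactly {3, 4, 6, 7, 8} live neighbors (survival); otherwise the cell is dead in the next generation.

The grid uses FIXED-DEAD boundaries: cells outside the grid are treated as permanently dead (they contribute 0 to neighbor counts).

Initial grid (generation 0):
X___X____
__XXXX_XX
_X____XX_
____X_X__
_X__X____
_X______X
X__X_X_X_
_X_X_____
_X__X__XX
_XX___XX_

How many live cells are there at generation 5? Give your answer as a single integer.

Answer: 16

Derivation:
Simulating step by step:
Generation 0 (given above): 31 live cells
Generation 1: 29 live cells
____XX___
_X_XXX_X_
__X___XXX
_______X_
_____X___
X_X_X____
_X__X____
X_____XXX
XX_X__XX_
_______XX
Generation 2: 35 live cells
___XXXX__
__XXXX_XX
___XXXXXX
_______XX
_________
_X_X_X___
XX_X_X_X_
X_X__XXX_
______XX_
______XX_
Generation 3: 34 live cells
__XX_XXX_
__XXXXX_X
__XX_X_X_
____XX_XX
_________
X_____X__
XX___XX__
____XXXXX
______X_X
______XX_
Generation 4: 24 live cells
__XX_XXX_
_X_XX_X__
__X_X_XX_
___XX____
_____XXX_
_X___X___
____X____
_________
_______XX
_______X_
Generation 5: 16 live cells
__XX_XX__
____XX___
__XXX____
___XX____
_____XX__
____XX___
_________
_________
_________
________X
Population at generation 5: 16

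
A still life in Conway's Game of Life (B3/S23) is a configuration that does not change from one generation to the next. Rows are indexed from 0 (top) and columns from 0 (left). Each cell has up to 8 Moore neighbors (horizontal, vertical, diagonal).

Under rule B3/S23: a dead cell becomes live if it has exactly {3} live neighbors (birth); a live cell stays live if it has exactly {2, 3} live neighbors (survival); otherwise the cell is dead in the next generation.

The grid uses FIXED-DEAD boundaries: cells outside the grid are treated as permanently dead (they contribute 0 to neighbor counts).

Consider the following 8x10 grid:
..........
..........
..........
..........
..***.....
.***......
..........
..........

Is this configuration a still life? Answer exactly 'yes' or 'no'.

Answer: no

Derivation:
Compute generation 1 and compare to generation 0 (given above):
Generation 1:
..........
..........
..........
...*......
.*..*.....
.*..*.....
..*.......
..........
Cell (3,3) differs: gen0=0 vs gen1=1 -> NOT a still life.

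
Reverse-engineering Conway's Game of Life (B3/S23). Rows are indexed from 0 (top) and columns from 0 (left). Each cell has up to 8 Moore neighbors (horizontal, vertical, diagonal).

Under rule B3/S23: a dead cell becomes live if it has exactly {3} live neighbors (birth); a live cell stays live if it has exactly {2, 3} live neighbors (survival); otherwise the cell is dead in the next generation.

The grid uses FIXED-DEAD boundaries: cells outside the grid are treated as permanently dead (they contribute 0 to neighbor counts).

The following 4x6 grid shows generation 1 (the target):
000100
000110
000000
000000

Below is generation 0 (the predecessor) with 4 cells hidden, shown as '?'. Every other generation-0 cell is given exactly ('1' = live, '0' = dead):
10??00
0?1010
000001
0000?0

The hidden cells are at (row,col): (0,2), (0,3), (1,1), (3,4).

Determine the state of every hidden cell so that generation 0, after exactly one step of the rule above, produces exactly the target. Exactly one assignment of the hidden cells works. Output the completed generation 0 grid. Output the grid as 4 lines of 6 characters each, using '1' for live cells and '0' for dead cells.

Hidden generation-0 cells (in order): (0,2), (0,3), (1,1), (3,4).
A hidden cell only influences target cells in its own 3x3 neighborhood. Try each of the 2^4 = 16 assignments, step the completed generation 0 forward once under B3/S23, and compare with the target:
  (0,2)=0 (0,3)=0 (1,1)=0 (3,4)=0 -> step gives (0,3)='0' but target has '1' -> reject
  (0,2)=0 (0,3)=0 (1,1)=0 (3,4)=1 -> step gives (0,3)='0' but target has '1' -> reject
  (0,2)=0 (0,3)=0 (1,1)=1 (3,4)=0 -> step gives (0,1)='1' but target has '0' -> reject
  (0,2)=0 (0,3)=0 (1,1)=1 (3,4)=1 -> step gives (0,1)='1' but target has '0' -> reject
  (0,2)=0 (0,3)=1 (1,1)=0 (3,4)=0 -> step reproduces the target at every cell -> ACCEPT
  (0,2)=0 (0,3)=1 (1,1)=0 (3,4)=1 -> step gives (2,3)='1' but target has '0' -> reject
  (0,2)=0 (0,3)=1 (1,1)=1 (3,4)=0 -> step gives (0,1)='1' but target has '0' -> reject
  (0,2)=0 (0,3)=1 (1,1)=1 (3,4)=1 -> step gives (0,1)='1' but target has '0' -> reject
  (0,2)=1 (0,3)=0 (1,1)=0 (3,4)=0 -> step gives (0,1)='1' but target has '0' -> reject
  (0,2)=1 (0,3)=0 (1,1)=0 (3,4)=1 -> step gives (0,1)='1' but target has '0' -> reject
  (0,2)=1 (0,3)=0 (1,1)=1 (3,4)=0 -> step gives (0,2)='1' but target has '0' -> reject
  (0,2)=1 (0,3)=0 (1,1)=1 (3,4)=1 -> step gives (0,2)='1' but target has '0' -> reject
  (0,2)=1 (0,3)=1 (1,1)=0 (3,4)=0 -> step gives (0,1)='1' but target has '0' -> reject
  (0,2)=1 (0,3)=1 (1,1)=0 (3,4)=1 -> step gives (0,1)='1' but target has '0' -> reject
  (0,2)=1 (0,3)=1 (1,1)=1 (3,4)=0 -> step gives (0,2)='1' but target has '0' -> reject
  (0,2)=1 (0,3)=1 (1,1)=1 (3,4)=1 -> step gives (0,2)='1' but target has '0' -> reject
Unique solution: (0,2)=dead, (0,3)=live, (1,1)=dead, (3,4)=dead.
Check: live-neighbor counts of every cell in the completed generation 0:
022221
121322
011221
000011
Applying B3/S23 to generation 0 with these counts gives:
000100
000110
000000
000000
which matches the target exactly.

Answer: 100100
001010
000001
000000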